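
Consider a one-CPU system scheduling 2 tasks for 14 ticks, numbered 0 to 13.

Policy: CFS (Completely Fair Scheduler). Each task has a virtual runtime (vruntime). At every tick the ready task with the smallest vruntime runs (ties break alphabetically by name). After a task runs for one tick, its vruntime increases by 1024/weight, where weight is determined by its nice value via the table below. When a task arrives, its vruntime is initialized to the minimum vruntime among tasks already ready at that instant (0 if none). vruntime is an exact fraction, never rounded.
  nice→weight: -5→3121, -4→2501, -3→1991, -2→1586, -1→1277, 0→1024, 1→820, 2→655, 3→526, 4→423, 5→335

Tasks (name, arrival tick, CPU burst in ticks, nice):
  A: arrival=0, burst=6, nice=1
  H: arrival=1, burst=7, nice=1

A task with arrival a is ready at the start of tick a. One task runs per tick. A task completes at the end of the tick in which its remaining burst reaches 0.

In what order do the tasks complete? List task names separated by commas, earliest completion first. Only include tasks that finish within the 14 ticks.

completion order = A, H

t=0: vr[A=0] → run A
t=1: vr[A=256/205 H=256/205] → run A
t=2: vr[A=512/205 H=256/205] → run H
t=3: vr[A=512/205 H=512/205] → run A
t=4: vr[A=768/205 H=512/205] → run H
t=5: vr[A=768/205 H=768/205] → run A
t=6: vr[A=1024/205 H=768/205] → run H
t=7: vr[A=1024/205 H=1024/205] → run A
t=8: vr[A=256/41 H=1024/205] → run H
t=9: vr[A=256/41 H=256/41] → run A
t=10: vr[H=256/41] → run H
t=11: vr[H=1536/205] → run H
t=12: vr[H=1792/205] → run H
t=13: (idle)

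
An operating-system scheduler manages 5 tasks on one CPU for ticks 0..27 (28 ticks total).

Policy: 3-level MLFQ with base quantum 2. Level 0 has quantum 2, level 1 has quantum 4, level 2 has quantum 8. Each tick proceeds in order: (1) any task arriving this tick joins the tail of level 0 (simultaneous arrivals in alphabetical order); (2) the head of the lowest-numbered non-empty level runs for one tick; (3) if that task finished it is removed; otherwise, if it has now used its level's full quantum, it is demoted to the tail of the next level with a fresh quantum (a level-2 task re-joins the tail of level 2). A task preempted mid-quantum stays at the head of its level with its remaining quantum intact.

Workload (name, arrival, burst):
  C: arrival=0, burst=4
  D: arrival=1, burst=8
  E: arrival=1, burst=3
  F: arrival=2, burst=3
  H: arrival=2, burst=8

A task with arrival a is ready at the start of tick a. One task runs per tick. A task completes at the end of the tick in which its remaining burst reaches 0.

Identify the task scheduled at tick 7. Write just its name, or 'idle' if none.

t=0: L0/L1/L2 = C/-/- → run C
t=1: L0/L1/L2 = CDE/-/- → run C
t=2: L0/L1/L2 = DEFH/C/- → run D
t=3: L0/L1/L2 = DEFH/C/- → run D
t=4: L0/L1/L2 = EFH/CD/- → run E
t=5: L0/L1/L2 = EFH/CD/- → run E
t=6: L0/L1/L2 = FH/CDE/- → run F
t=7: L0/L1/L2 = FH/CDE/- → run F
t=8: L0/L1/L2 = H/CDEF/- → run H
t=9: L0/L1/L2 = H/CDEF/- → run H
t=10: L0/L1/L2 = -/CDEFH/- → run C
t=11: L0/L1/L2 = -/CDEFH/- → run C
t=12: L0/L1/L2 = -/DEFH/- → run D
t=13: L0/L1/L2 = -/DEFH/- → run D
t=14: L0/L1/L2 = -/DEFH/- → run D
t=15: L0/L1/L2 = -/DEFH/- → run D
t=16: L0/L1/L2 = -/EFH/D → run E
t=17: L0/L1/L2 = -/FH/D → run F
t=18: L0/L1/L2 = -/H/D → run H
t=19: L0/L1/L2 = -/H/D → run H
t=20: L0/L1/L2 = -/H/D → run H
t=21: L0/L1/L2 = -/H/D → run H
t=22: L0/L1/L2 = -/-/DH → run D
t=23: L0/L1/L2 = -/-/DH → run D
t=24: L0/L1/L2 = -/-/H → run H
t=25: L0/L1/L2 = -/-/H → run H
t=26: (idle)
t=27: (idle)

running at tick 7 = F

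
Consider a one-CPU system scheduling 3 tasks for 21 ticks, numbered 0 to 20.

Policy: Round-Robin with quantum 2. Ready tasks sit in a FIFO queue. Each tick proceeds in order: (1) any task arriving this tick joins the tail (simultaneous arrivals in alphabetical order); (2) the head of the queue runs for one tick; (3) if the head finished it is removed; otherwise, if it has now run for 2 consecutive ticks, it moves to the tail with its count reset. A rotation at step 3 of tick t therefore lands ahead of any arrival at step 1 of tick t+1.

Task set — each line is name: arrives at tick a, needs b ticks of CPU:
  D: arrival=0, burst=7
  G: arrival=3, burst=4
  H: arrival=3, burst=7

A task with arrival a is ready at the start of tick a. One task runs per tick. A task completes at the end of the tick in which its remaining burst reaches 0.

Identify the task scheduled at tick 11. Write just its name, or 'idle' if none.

t=0: queue=[D] q_used=0 → run D
t=1: queue=[D] q_used=1 → run D
t=2: queue=[D] q_used=0 → run D
t=3: queue=[D,G,H] q_used=1 → run D
t=4: queue=[G,H,D] q_used=0 → run G
t=5: queue=[G,H,D] q_used=1 → run G
t=6: queue=[H,D,G] q_used=0 → run H
t=7: queue=[H,D,G] q_used=1 → run H
t=8: queue=[D,G,H] q_used=0 → run D
t=9: queue=[D,G,H] q_used=1 → run D
t=10: queue=[G,H,D] q_used=0 → run G
t=11: queue=[G,H,D] q_used=1 → run G
t=12: queue=[H,D] q_used=0 → run H
t=13: queue=[H,D] q_used=1 → run H
t=14: queue=[D,H] q_used=0 → run D
t=15: queue=[H] q_used=0 → run H
t=16: queue=[H] q_used=1 → run H
t=17: queue=[H] q_used=0 → run H
t=18: (idle)
t=19: (idle)
t=20: (idle)

running at tick 11 = G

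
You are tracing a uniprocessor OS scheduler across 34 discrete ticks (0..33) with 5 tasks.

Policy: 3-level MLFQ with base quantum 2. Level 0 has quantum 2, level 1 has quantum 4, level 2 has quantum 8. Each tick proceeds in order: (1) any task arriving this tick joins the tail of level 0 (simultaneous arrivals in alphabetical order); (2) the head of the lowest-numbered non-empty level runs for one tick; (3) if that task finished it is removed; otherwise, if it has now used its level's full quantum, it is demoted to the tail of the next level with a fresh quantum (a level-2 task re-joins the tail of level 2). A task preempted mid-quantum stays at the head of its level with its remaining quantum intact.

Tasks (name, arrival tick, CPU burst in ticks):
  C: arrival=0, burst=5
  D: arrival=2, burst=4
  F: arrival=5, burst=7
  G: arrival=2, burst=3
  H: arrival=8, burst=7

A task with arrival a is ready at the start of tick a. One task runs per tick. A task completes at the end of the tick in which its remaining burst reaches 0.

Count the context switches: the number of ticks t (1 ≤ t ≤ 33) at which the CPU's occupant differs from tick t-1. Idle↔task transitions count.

context switches = 12

t=0: L0/L1/L2 = C/-/- → run C
t=1: L0/L1/L2 = C/-/- → run C
t=2: L0/L1/L2 = DG/C/- → run D
t=3: L0/L1/L2 = DG/C/- → run D
t=4: L0/L1/L2 = G/CD/- → run G
t=5: L0/L1/L2 = GF/CD/- → run G
t=6: L0/L1/L2 = F/CDG/- → run F
t=7: L0/L1/L2 = F/CDG/- → run F
t=8: L0/L1/L2 = H/CDGF/- → run H
t=9: L0/L1/L2 = H/CDGF/- → run H
t=10: L0/L1/L2 = -/CDGFH/- → run C
t=11: L0/L1/L2 = -/CDGFH/- → run C
t=12: L0/L1/L2 = -/CDGFH/- → run C
t=13: L0/L1/L2 = -/DGFH/- → run D
t=14: L0/L1/L2 = -/DGFH/- → run D
t=15: L0/L1/L2 = -/GFH/- → run G
t=16: L0/L1/L2 = -/FH/- → run F
t=17: L0/L1/L2 = -/FH/- → run F
t=18: L0/L1/L2 = -/FH/- → run F
t=19: L0/L1/L2 = -/FH/- → run F
t=20: L0/L1/L2 = -/H/F → run H
t=21: L0/L1/L2 = -/H/F → run H
t=22: L0/L1/L2 = -/H/F → run H
t=23: L0/L1/L2 = -/H/F → run H
t=24: L0/L1/L2 = -/-/FH → run F
t=25: L0/L1/L2 = -/-/H → run H
t=26: (idle)
t=27: (idle)
t=28: (idle)
t=29: (idle)
t=30: (idle)
t=31: (idle)
t=32: (idle)
t=33: (idle)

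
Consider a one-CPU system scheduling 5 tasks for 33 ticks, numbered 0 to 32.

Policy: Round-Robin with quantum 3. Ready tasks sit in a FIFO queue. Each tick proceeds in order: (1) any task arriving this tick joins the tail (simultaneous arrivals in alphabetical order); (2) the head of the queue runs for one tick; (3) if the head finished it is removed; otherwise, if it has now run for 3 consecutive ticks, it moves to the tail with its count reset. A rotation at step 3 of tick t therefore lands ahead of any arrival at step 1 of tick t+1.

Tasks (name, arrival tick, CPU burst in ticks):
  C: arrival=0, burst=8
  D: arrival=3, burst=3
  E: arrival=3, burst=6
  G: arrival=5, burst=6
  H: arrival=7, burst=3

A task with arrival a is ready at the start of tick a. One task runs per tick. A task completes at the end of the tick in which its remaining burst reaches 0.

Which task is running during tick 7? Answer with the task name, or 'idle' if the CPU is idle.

running at tick 7 = D

t=0: queue=[C] q_used=0 → run C
t=1: queue=[C] q_used=1 → run C
t=2: queue=[C] q_used=2 → run C
t=3: queue=[C,D,E] q_used=0 → run C
t=4: queue=[C,D,E] q_used=1 → run C
t=5: queue=[C,D,E,G] q_used=2 → run C
t=6: queue=[D,E,G,C] q_used=0 → run D
t=7: queue=[D,E,G,C,H] q_used=1 → run D
t=8: queue=[D,E,G,C,H] q_used=2 → run D
t=9: queue=[E,G,C,H] q_used=0 → run E
t=10: queue=[E,G,C,H] q_used=1 → run E
t=11: queue=[E,G,C,H] q_used=2 → run E
t=12: queue=[G,C,H,E] q_used=0 → run G
t=13: queue=[G,C,H,E] q_used=1 → run G
t=14: queue=[G,C,H,E] q_used=2 → run G
t=15: queue=[C,H,E,G] q_used=0 → run C
t=16: queue=[C,H,E,G] q_used=1 → run C
t=17: queue=[H,E,G] q_used=0 → run H
t=18: queue=[H,E,G] q_used=1 → run H
t=19: queue=[H,E,G] q_used=2 → run H
t=20: queue=[E,G] q_used=0 → run E
t=21: queue=[E,G] q_used=1 → run E
t=22: queue=[E,G] q_used=2 → run E
t=23: queue=[G] q_used=0 → run G
t=24: queue=[G] q_used=1 → run G
t=25: queue=[G] q_used=2 → run G
t=26: (idle)
t=27: (idle)
t=28: (idle)
t=29: (idle)
t=30: (idle)
t=31: (idle)
t=32: (idle)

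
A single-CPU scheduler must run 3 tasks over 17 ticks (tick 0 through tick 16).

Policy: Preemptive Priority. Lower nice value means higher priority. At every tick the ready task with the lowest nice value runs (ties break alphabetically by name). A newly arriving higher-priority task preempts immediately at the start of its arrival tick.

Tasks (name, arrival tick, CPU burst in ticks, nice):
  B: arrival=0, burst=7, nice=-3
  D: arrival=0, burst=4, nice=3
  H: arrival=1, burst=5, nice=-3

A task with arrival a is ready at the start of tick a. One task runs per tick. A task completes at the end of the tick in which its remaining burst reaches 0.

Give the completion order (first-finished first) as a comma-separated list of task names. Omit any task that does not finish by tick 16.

t=0: ready={B,D} → run B
t=1: ready={B,D,H} → run B
t=2: ready={B,D,H} → run B
t=3: ready={B,D,H} → run B
t=4: ready={B,D,H} → run B
t=5: ready={B,D,H} → run B
t=6: ready={B,D,H} → run B
t=7: ready={D,H} → run H
t=8: ready={D,H} → run H
t=9: ready={D,H} → run H
t=10: ready={D,H} → run H
t=11: ready={D,H} → run H
t=12: ready={D} → run D
t=13: ready={D} → run D
t=14: ready={D} → run D
t=15: ready={D} → run D
t=16: (idle)

completion order = B, H, D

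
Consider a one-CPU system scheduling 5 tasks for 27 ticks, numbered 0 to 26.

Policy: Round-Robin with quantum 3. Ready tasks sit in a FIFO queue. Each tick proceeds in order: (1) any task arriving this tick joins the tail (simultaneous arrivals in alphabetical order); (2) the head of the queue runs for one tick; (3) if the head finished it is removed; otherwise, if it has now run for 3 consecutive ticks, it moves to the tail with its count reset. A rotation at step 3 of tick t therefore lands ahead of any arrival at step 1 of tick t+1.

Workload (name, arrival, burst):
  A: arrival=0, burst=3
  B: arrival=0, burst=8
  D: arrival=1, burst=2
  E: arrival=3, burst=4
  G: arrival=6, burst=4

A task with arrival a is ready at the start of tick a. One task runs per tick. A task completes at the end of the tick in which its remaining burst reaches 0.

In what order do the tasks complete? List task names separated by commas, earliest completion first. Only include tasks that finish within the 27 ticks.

completion order = A, D, E, B, G

t=0: queue=[A,B] q_used=0 → run A
t=1: queue=[A,B,D] q_used=1 → run A
t=2: queue=[A,B,D] q_used=2 → run A
t=3: queue=[B,D,E] q_used=0 → run B
t=4: queue=[B,D,E] q_used=1 → run B
t=5: queue=[B,D,E] q_used=2 → run B
t=6: queue=[D,E,B,G] q_used=0 → run D
t=7: queue=[D,E,B,G] q_used=1 → run D
t=8: queue=[E,B,G] q_used=0 → run E
t=9: queue=[E,B,G] q_used=1 → run E
t=10: queue=[E,B,G] q_used=2 → run E
t=11: queue=[B,G,E] q_used=0 → run B
t=12: queue=[B,G,E] q_used=1 → run B
t=13: queue=[B,G,E] q_used=2 → run B
t=14: queue=[G,E,B] q_used=0 → run G
t=15: queue=[G,E,B] q_used=1 → run G
t=16: queue=[G,E,B] q_used=2 → run G
t=17: queue=[E,B,G] q_used=0 → run E
t=18: queue=[B,G] q_used=0 → run B
t=19: queue=[B,G] q_used=1 → run B
t=20: queue=[G] q_used=0 → run G
t=21: (idle)
t=22: (idle)
t=23: (idle)
t=24: (idle)
t=25: (idle)
t=26: (idle)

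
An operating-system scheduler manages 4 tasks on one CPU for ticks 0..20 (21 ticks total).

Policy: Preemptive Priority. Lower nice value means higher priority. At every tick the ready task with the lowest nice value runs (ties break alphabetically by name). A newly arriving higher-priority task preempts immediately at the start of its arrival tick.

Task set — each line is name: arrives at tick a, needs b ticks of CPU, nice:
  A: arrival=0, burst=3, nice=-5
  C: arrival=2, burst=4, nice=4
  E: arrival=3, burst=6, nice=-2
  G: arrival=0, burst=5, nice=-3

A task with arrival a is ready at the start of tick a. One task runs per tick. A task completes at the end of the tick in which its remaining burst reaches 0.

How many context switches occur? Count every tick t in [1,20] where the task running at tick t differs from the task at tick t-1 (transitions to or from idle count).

t=0: ready={A,G} → run A
t=1: ready={A,G} → run A
t=2: ready={A,C,G} → run A
t=3: ready={C,E,G} → run G
t=4: ready={C,E,G} → run G
t=5: ready={C,E,G} → run G
t=6: ready={C,E,G} → run G
t=7: ready={C,E,G} → run G
t=8: ready={C,E} → run E
t=9: ready={C,E} → run E
t=10: ready={C,E} → run E
t=11: ready={C,E} → run E
t=12: ready={C,E} → run E
t=13: ready={C,E} → run E
t=14: ready={C} → run C
t=15: ready={C} → run C
t=16: ready={C} → run C
t=17: ready={C} → run C
t=18: (idle)
t=19: (idle)
t=20: (idle)

context switches = 4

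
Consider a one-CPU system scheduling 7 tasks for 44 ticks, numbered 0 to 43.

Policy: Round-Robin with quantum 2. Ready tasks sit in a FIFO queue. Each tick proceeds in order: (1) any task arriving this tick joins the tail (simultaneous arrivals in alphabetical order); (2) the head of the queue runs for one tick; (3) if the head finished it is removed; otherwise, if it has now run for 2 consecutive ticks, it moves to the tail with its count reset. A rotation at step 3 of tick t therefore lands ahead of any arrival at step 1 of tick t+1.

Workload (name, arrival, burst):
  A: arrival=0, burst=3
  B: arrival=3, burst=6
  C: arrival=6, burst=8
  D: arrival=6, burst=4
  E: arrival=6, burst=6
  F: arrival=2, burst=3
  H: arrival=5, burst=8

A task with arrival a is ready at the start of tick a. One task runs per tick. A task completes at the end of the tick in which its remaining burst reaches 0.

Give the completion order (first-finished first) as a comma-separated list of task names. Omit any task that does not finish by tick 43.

t=0: queue=[A] q_used=0 → run A
t=1: queue=[A] q_used=1 → run A
t=2: queue=[A,F] q_used=0 → run A
t=3: queue=[F,B] q_used=0 → run F
t=4: queue=[F,B] q_used=1 → run F
t=5: queue=[B,F,H] q_used=0 → run B
t=6: queue=[B,F,H,C,D,E] q_used=1 → run B
t=7: queue=[F,H,C,D,E,B] q_used=0 → run F
t=8: queue=[H,C,D,E,B] q_used=0 → run H
t=9: queue=[H,C,D,E,B] q_used=1 → run H
t=10: queue=[C,D,E,B,H] q_used=0 → run C
t=11: queue=[C,D,E,B,H] q_used=1 → run C
t=12: queue=[D,E,B,H,C] q_used=0 → run D
t=13: queue=[D,E,B,H,C] q_used=1 → run D
t=14: queue=[E,B,H,C,D] q_used=0 → run E
t=15: queue=[E,B,H,C,D] q_used=1 → run E
t=16: queue=[B,H,C,D,E] q_used=0 → run B
t=17: queue=[B,H,C,D,E] q_used=1 → run B
t=18: queue=[H,C,D,E,B] q_used=0 → run H
t=19: queue=[H,C,D,E,B] q_used=1 → run H
t=20: queue=[C,D,E,B,H] q_used=0 → run C
t=21: queue=[C,D,E,B,H] q_used=1 → run C
t=22: queue=[D,E,B,H,C] q_used=0 → run D
t=23: queue=[D,E,B,H,C] q_used=1 → run D
t=24: queue=[E,B,H,C] q_used=0 → run E
t=25: queue=[E,B,H,C] q_used=1 → run E
t=26: queue=[B,H,C,E] q_used=0 → run B
t=27: queue=[B,H,C,E] q_used=1 → run B
t=28: queue=[H,C,E] q_used=0 → run H
t=29: queue=[H,C,E] q_used=1 → run H
t=30: queue=[C,E,H] q_used=0 → run C
t=31: queue=[C,E,H] q_used=1 → run C
t=32: queue=[E,H,C] q_used=0 → run E
t=33: queue=[E,H,C] q_used=1 → run E
t=34: queue=[H,C] q_used=0 → run H
t=35: queue=[H,C] q_used=1 → run H
t=36: queue=[C] q_used=0 → run C
t=37: queue=[C] q_used=1 → run C
t=38: (idle)
t=39: (idle)
t=40: (idle)
t=41: (idle)
t=42: (idle)
t=43: (idle)

completion order = A, F, D, B, E, H, C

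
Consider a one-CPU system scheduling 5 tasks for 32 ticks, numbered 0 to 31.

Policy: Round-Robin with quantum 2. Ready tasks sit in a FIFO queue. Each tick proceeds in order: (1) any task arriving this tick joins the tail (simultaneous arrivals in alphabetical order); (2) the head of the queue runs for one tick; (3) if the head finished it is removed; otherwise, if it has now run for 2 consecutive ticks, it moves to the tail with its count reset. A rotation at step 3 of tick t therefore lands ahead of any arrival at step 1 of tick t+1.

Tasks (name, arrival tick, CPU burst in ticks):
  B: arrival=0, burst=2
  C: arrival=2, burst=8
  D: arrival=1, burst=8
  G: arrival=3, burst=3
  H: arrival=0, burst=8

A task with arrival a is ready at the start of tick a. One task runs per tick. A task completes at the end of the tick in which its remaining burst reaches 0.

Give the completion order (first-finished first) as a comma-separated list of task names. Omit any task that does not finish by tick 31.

completion order = B, G, H, D, C

t=0: queue=[B,H] q_used=0 → run B
t=1: queue=[B,H,D] q_used=1 → run B
t=2: queue=[H,D,C] q_used=0 → run H
t=3: queue=[H,D,C,G] q_used=1 → run H
t=4: queue=[D,C,G,H] q_used=0 → run D
t=5: queue=[D,C,G,H] q_used=1 → run D
t=6: queue=[C,G,H,D] q_used=0 → run C
t=7: queue=[C,G,H,D] q_used=1 → run C
t=8: queue=[G,H,D,C] q_used=0 → run G
t=9: queue=[G,H,D,C] q_used=1 → run G
t=10: queue=[H,D,C,G] q_used=0 → run H
t=11: queue=[H,D,C,G] q_used=1 → run H
t=12: queue=[D,C,G,H] q_used=0 → run D
t=13: queue=[D,C,G,H] q_used=1 → run D
t=14: queue=[C,G,H,D] q_used=0 → run C
t=15: queue=[C,G,H,D] q_used=1 → run C
t=16: queue=[G,H,D,C] q_used=0 → run G
t=17: queue=[H,D,C] q_used=0 → run H
t=18: queue=[H,D,C] q_used=1 → run H
t=19: queue=[D,C,H] q_used=0 → run D
t=20: queue=[D,C,H] q_used=1 → run D
t=21: queue=[C,H,D] q_used=0 → run C
t=22: queue=[C,H,D] q_used=1 → run C
t=23: queue=[H,D,C] q_used=0 → run H
t=24: queue=[H,D,C] q_used=1 → run H
t=25: queue=[D,C] q_used=0 → run D
t=26: queue=[D,C] q_used=1 → run D
t=27: queue=[C] q_used=0 → run C
t=28: queue=[C] q_used=1 → run C
t=29: (idle)
t=30: (idle)
t=31: (idle)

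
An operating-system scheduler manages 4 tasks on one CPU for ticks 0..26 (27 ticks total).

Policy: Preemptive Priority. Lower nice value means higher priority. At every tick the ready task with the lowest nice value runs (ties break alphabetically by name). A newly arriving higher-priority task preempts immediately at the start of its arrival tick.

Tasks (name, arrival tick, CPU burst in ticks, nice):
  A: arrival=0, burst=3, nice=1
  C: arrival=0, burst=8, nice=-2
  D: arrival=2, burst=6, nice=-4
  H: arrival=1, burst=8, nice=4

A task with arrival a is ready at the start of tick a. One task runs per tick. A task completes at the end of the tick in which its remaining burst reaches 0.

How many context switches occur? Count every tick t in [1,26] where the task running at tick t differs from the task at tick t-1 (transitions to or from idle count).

context switches = 5

t=0: ready={A,C} → run C
t=1: ready={A,C,H} → run C
t=2: ready={A,C,D,H} → run D
t=3: ready={A,C,D,H} → run D
t=4: ready={A,C,D,H} → run D
t=5: ready={A,C,D,H} → run D
t=6: ready={A,C,D,H} → run D
t=7: ready={A,C,D,H} → run D
t=8: ready={A,C,H} → run C
t=9: ready={A,C,H} → run C
t=10: ready={A,C,H} → run C
t=11: ready={A,C,H} → run C
t=12: ready={A,C,H} → run C
t=13: ready={A,C,H} → run C
t=14: ready={A,H} → run A
t=15: ready={A,H} → run A
t=16: ready={A,H} → run A
t=17: ready={H} → run H
t=18: ready={H} → run H
t=19: ready={H} → run H
t=20: ready={H} → run H
t=21: ready={H} → run H
t=22: ready={H} → run H
t=23: ready={H} → run H
t=24: ready={H} → run H
t=25: (idle)
t=26: (idle)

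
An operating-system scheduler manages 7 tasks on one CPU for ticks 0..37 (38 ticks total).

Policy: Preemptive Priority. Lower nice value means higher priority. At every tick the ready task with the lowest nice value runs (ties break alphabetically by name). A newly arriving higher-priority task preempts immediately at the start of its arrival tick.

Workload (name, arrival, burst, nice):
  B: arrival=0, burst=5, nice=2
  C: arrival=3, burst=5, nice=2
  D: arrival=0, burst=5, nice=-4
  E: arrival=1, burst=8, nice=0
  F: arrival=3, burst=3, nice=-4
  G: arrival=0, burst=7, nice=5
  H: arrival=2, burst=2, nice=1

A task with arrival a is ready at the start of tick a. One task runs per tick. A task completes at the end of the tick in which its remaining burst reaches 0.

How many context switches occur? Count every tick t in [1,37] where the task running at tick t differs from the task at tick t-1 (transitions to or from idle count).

context switches = 7

t=0: ready={B,D,G} → run D
t=1: ready={B,D,E,G} → run D
t=2: ready={B,D,E,G,H} → run D
t=3: ready={B,C,D,E,F,G,H} → run D
t=4: ready={B,C,D,E,F,G,H} → run D
t=5: ready={B,C,E,F,G,H} → run F
t=6: ready={B,C,E,F,G,H} → run F
t=7: ready={B,C,E,F,G,H} → run F
t=8: ready={B,C,E,G,H} → run E
t=9: ready={B,C,E,G,H} → run E
t=10: ready={B,C,E,G,H} → run E
t=11: ready={B,C,E,G,H} → run E
t=12: ready={B,C,E,G,H} → run E
t=13: ready={B,C,E,G,H} → run E
t=14: ready={B,C,E,G,H} → run E
t=15: ready={B,C,E,G,H} → run E
t=16: ready={B,C,G,H} → run H
t=17: ready={B,C,G,H} → run H
t=18: ready={B,C,G} → run B
t=19: ready={B,C,G} → run B
t=20: ready={B,C,G} → run B
t=21: ready={B,C,G} → run B
t=22: ready={B,C,G} → run B
t=23: ready={C,G} → run C
t=24: ready={C,G} → run C
t=25: ready={C,G} → run C
t=26: ready={C,G} → run C
t=27: ready={C,G} → run C
t=28: ready={G} → run G
t=29: ready={G} → run G
t=30: ready={G} → run G
t=31: ready={G} → run G
t=32: ready={G} → run G
t=33: ready={G} → run G
t=34: ready={G} → run G
t=35: (idle)
t=36: (idle)
t=37: (idle)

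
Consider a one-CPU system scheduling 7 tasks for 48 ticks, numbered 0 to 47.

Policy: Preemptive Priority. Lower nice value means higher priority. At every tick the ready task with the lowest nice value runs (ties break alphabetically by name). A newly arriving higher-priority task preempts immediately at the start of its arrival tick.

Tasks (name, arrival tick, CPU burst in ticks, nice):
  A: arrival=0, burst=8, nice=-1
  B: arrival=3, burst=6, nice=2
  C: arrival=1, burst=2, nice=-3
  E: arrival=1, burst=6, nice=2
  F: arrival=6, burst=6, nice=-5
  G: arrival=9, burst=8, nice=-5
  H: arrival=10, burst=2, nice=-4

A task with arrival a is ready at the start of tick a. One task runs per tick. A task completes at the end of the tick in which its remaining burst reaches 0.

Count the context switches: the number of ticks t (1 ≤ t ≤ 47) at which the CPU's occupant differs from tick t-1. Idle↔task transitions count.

t=0: ready={A} → run A
t=1: ready={A,C,E} → run C
t=2: ready={A,C,E} → run C
t=3: ready={A,B,E} → run A
t=4: ready={A,B,E} → run A
t=5: ready={A,B,E} → run A
t=6: ready={A,B,E,F} → run F
t=7: ready={A,B,E,F} → run F
t=8: ready={A,B,E,F} → run F
t=9: ready={A,B,E,F,G} → run F
t=10: ready={A,B,E,F,G,H} → run F
t=11: ready={A,B,E,F,G,H} → run F
t=12: ready={A,B,E,G,H} → run G
t=13: ready={A,B,E,G,H} → run G
t=14: ready={A,B,E,G,H} → run G
t=15: ready={A,B,E,G,H} → run G
t=16: ready={A,B,E,G,H} → run G
t=17: ready={A,B,E,G,H} → run G
t=18: ready={A,B,E,G,H} → run G
t=19: ready={A,B,E,G,H} → run G
t=20: ready={A,B,E,H} → run H
t=21: ready={A,B,E,H} → run H
t=22: ready={A,B,E} → run A
t=23: ready={A,B,E} → run A
t=24: ready={A,B,E} → run A
t=25: ready={A,B,E} → run A
t=26: ready={B,E} → run B
t=27: ready={B,E} → run B
t=28: ready={B,E} → run B
t=29: ready={B,E} → run B
t=30: ready={B,E} → run B
t=31: ready={B,E} → run B
t=32: ready={E} → run E
t=33: ready={E} → run E
t=34: ready={E} → run E
t=35: ready={E} → run E
t=36: ready={E} → run E
t=37: ready={E} → run E
t=38: (idle)
t=39: (idle)
t=40: (idle)
t=41: (idle)
t=42: (idle)
t=43: (idle)
t=44: (idle)
t=45: (idle)
t=46: (idle)
t=47: (idle)

context switches = 9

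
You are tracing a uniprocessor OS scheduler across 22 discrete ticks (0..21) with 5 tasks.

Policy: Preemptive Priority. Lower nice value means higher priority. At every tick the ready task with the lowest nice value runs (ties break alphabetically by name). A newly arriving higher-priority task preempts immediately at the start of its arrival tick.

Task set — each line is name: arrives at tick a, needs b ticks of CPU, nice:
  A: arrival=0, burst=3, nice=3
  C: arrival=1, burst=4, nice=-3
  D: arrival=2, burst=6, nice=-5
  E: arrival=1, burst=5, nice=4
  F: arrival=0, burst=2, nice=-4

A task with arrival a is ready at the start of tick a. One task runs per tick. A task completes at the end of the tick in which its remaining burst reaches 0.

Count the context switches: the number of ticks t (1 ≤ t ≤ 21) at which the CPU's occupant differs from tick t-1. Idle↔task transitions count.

context switches = 5

t=0: ready={A,F} → run F
t=1: ready={A,C,E,F} → run F
t=2: ready={A,C,D,E} → run D
t=3: ready={A,C,D,E} → run D
t=4: ready={A,C,D,E} → run D
t=5: ready={A,C,D,E} → run D
t=6: ready={A,C,D,E} → run D
t=7: ready={A,C,D,E} → run D
t=8: ready={A,C,E} → run C
t=9: ready={A,C,E} → run C
t=10: ready={A,C,E} → run C
t=11: ready={A,C,E} → run C
t=12: ready={A,E} → run A
t=13: ready={A,E} → run A
t=14: ready={A,E} → run A
t=15: ready={E} → run E
t=16: ready={E} → run E
t=17: ready={E} → run E
t=18: ready={E} → run E
t=19: ready={E} → run E
t=20: (idle)
t=21: (idle)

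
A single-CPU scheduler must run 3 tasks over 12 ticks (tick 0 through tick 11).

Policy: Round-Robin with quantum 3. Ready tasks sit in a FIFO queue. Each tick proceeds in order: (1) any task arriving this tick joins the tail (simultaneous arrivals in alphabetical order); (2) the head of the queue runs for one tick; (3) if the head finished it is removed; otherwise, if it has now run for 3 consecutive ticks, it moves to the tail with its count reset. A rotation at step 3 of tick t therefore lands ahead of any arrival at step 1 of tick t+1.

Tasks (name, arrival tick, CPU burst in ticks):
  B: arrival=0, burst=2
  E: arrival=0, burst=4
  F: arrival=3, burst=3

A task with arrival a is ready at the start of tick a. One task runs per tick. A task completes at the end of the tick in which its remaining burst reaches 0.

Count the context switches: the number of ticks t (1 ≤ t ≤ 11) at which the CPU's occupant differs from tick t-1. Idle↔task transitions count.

t=0: queue=[B,E] q_used=0 → run B
t=1: queue=[B,E] q_used=1 → run B
t=2: queue=[E] q_used=0 → run E
t=3: queue=[E,F] q_used=1 → run E
t=4: queue=[E,F] q_used=2 → run E
t=5: queue=[F,E] q_used=0 → run F
t=6: queue=[F,E] q_used=1 → run F
t=7: queue=[F,E] q_used=2 → run F
t=8: queue=[E] q_used=0 → run E
t=9: (idle)
t=10: (idle)
t=11: (idle)

context switches = 4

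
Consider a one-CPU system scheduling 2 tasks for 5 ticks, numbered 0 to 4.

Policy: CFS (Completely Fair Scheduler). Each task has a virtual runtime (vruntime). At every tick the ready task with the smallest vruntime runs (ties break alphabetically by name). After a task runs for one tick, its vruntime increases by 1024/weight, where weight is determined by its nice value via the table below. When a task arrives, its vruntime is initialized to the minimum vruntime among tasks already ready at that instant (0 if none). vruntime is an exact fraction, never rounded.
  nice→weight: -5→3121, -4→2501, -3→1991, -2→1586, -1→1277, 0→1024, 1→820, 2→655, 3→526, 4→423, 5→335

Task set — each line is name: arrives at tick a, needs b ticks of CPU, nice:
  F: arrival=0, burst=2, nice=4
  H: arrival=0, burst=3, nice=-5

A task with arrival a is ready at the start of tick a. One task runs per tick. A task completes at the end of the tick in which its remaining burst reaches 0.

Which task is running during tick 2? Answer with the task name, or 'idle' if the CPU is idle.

t=0: vr[F=0 H=0] → run F
t=1: vr[F=1024/423 H=0] → run H
t=2: vr[F=1024/423 H=1024/3121] → run H
t=3: vr[F=1024/423 H=2048/3121] → run H
t=4: vr[F=1024/423] → run F

running at tick 2 = H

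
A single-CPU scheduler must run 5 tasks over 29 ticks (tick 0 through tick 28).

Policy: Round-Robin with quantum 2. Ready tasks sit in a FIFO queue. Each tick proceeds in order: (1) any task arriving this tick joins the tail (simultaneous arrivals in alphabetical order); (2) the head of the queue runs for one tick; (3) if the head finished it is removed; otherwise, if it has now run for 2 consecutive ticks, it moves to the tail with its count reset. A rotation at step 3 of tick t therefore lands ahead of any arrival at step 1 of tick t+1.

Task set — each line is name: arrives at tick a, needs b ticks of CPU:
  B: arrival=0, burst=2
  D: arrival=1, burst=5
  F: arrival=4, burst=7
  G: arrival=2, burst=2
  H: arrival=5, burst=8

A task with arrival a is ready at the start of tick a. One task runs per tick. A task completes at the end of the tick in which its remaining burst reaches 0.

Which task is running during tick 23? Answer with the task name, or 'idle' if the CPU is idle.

running at tick 23 = H

t=0: queue=[B] q_used=0 → run B
t=1: queue=[B,D] q_used=1 → run B
t=2: queue=[D,G] q_used=0 → run D
t=3: queue=[D,G] q_used=1 → run D
t=4: queue=[G,D,F] q_used=0 → run G
t=5: queue=[G,D,F,H] q_used=1 → run G
t=6: queue=[D,F,H] q_used=0 → run D
t=7: queue=[D,F,H] q_used=1 → run D
t=8: queue=[F,H,D] q_used=0 → run F
t=9: queue=[F,H,D] q_used=1 → run F
t=10: queue=[H,D,F] q_used=0 → run H
t=11: queue=[H,D,F] q_used=1 → run H
t=12: queue=[D,F,H] q_used=0 → run D
t=13: queue=[F,H] q_used=0 → run F
t=14: queue=[F,H] q_used=1 → run F
t=15: queue=[H,F] q_used=0 → run H
t=16: queue=[H,F] q_used=1 → run H
t=17: queue=[F,H] q_used=0 → run F
t=18: queue=[F,H] q_used=1 → run F
t=19: queue=[H,F] q_used=0 → run H
t=20: queue=[H,F] q_used=1 → run H
t=21: queue=[F,H] q_used=0 → run F
t=22: queue=[H] q_used=0 → run H
t=23: queue=[H] q_used=1 → run H
t=24: (idle)
t=25: (idle)
t=26: (idle)
t=27: (idle)
t=28: (idle)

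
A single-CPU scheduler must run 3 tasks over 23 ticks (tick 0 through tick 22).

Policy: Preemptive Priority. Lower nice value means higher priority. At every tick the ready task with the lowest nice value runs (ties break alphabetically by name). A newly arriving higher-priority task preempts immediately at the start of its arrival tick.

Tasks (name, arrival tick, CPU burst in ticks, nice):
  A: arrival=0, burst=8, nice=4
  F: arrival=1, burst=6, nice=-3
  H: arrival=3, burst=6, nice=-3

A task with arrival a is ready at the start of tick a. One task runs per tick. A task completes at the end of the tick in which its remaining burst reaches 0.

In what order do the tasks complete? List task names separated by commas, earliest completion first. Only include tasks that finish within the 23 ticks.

completion order = F, H, A

t=0: ready={A} → run A
t=1: ready={A,F} → run F
t=2: ready={A,F} → run F
t=3: ready={A,F,H} → run F
t=4: ready={A,F,H} → run F
t=5: ready={A,F,H} → run F
t=6: ready={A,F,H} → run F
t=7: ready={A,H} → run H
t=8: ready={A,H} → run H
t=9: ready={A,H} → run H
t=10: ready={A,H} → run H
t=11: ready={A,H} → run H
t=12: ready={A,H} → run H
t=13: ready={A} → run A
t=14: ready={A} → run A
t=15: ready={A} → run A
t=16: ready={A} → run A
t=17: ready={A} → run A
t=18: ready={A} → run A
t=19: ready={A} → run A
t=20: (idle)
t=21: (idle)
t=22: (idle)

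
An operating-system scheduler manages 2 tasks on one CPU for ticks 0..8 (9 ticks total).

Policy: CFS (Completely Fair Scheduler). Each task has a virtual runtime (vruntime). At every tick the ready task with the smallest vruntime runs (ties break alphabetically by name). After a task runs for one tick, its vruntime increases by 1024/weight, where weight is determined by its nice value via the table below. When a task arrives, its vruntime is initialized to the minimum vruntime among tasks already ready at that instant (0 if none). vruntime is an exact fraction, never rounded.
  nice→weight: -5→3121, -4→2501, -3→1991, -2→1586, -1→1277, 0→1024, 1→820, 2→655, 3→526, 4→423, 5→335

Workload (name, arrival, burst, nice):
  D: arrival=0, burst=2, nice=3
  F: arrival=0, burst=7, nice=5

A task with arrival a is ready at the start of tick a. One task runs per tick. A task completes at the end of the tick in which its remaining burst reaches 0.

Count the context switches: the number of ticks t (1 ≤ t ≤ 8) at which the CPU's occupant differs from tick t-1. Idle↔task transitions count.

t=0: vr[D=0 F=0] → run D
t=1: vr[D=512/263 F=0] → run F
t=2: vr[D=512/263 F=1024/335] → run D
t=3: vr[F=1024/335] → run F
t=4: vr[F=2048/335] → run F
t=5: vr[F=3072/335] → run F
t=6: vr[F=4096/335] → run F
t=7: vr[F=1024/67] → run F
t=8: vr[F=6144/335] → run F

context switches = 3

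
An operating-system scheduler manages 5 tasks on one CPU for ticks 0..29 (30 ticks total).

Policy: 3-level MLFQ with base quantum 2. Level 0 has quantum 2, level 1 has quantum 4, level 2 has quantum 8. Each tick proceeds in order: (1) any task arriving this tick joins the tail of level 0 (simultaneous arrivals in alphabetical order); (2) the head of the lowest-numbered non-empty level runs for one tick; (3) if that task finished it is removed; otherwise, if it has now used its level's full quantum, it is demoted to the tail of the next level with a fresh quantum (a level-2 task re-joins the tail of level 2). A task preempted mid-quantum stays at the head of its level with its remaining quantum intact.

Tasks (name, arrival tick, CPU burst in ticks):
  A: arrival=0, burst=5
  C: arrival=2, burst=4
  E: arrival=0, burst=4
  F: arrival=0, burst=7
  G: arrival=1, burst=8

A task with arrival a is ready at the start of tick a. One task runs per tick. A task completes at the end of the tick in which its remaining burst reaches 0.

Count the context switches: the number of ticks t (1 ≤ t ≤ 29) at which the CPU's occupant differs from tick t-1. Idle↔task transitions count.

context switches = 12

t=0: L0/L1/L2 = AEF/-/- → run A
t=1: L0/L1/L2 = AEFG/-/- → run A
t=2: L0/L1/L2 = EFGC/A/- → run E
t=3: L0/L1/L2 = EFGC/A/- → run E
t=4: L0/L1/L2 = FGC/AE/- → run F
t=5: L0/L1/L2 = FGC/AE/- → run F
t=6: L0/L1/L2 = GC/AEF/- → run G
t=7: L0/L1/L2 = GC/AEF/- → run G
t=8: L0/L1/L2 = C/AEFG/- → run C
t=9: L0/L1/L2 = C/AEFG/- → run C
t=10: L0/L1/L2 = -/AEFGC/- → run A
t=11: L0/L1/L2 = -/AEFGC/- → run A
t=12: L0/L1/L2 = -/AEFGC/- → run A
t=13: L0/L1/L2 = -/EFGC/- → run E
t=14: L0/L1/L2 = -/EFGC/- → run E
t=15: L0/L1/L2 = -/FGC/- → run F
t=16: L0/L1/L2 = -/FGC/- → run F
t=17: L0/L1/L2 = -/FGC/- → run F
t=18: L0/L1/L2 = -/FGC/- → run F
t=19: L0/L1/L2 = -/GC/F → run G
t=20: L0/L1/L2 = -/GC/F → run G
t=21: L0/L1/L2 = -/GC/F → run G
t=22: L0/L1/L2 = -/GC/F → run G
t=23: L0/L1/L2 = -/C/FG → run C
t=24: L0/L1/L2 = -/C/FG → run C
t=25: L0/L1/L2 = -/-/FG → run F
t=26: L0/L1/L2 = -/-/G → run G
t=27: L0/L1/L2 = -/-/G → run G
t=28: (idle)
t=29: (idle)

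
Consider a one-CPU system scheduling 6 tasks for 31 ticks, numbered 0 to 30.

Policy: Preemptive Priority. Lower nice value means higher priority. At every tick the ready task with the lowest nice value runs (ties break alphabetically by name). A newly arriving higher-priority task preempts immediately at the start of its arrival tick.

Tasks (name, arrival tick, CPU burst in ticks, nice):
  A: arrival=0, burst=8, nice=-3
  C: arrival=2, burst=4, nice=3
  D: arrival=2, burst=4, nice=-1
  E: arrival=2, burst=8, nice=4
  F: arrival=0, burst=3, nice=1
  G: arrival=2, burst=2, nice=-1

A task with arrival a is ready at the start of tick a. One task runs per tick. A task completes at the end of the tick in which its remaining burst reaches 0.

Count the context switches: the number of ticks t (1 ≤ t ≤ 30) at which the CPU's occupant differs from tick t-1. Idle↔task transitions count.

t=0: ready={A,F} → run A
t=1: ready={A,F} → run A
t=2: ready={A,C,D,E,F,G} → run A
t=3: ready={A,C,D,E,F,G} → run A
t=4: ready={A,C,D,E,F,G} → run A
t=5: ready={A,C,D,E,F,G} → run A
t=6: ready={A,C,D,E,F,G} → run A
t=7: ready={A,C,D,E,F,G} → run A
t=8: ready={C,D,E,F,G} → run D
t=9: ready={C,D,E,F,G} → run D
t=10: ready={C,D,E,F,G} → run D
t=11: ready={C,D,E,F,G} → run D
t=12: ready={C,E,F,G} → run G
t=13: ready={C,E,F,G} → run G
t=14: ready={C,E,F} → run F
t=15: ready={C,E,F} → run F
t=16: ready={C,E,F} → run F
t=17: ready={C,E} → run C
t=18: ready={C,E} → run C
t=19: ready={C,E} → run C
t=20: ready={C,E} → run C
t=21: ready={E} → run E
t=22: ready={E} → run E
t=23: ready={E} → run E
t=24: ready={E} → run E
t=25: ready={E} → run E
t=26: ready={E} → run E
t=27: ready={E} → run E
t=28: ready={E} → run E
t=29: (idle)
t=30: (idle)

context switches = 6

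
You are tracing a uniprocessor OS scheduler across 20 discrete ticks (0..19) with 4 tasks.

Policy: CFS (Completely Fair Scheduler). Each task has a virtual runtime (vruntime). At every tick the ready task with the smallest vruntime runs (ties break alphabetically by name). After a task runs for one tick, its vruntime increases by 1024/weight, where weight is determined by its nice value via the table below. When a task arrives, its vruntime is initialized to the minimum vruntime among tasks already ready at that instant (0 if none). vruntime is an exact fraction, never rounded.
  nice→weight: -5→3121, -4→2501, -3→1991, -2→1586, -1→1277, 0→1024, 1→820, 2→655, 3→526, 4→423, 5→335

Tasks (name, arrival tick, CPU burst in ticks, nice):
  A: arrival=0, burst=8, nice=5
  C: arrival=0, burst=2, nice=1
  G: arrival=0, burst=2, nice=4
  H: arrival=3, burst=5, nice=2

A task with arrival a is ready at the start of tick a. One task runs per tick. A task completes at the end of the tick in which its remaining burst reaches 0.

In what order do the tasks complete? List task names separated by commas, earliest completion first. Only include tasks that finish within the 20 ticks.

completion order = C, G, H, A

t=0: vr[A=0 C=0 G=0] → run A
t=1: vr[A=1024/335 C=0 G=0] → run C
t=2: vr[A=1024/335 C=256/205 G=0] → run G
t=3: vr[A=1024/335 C=256/205 G=1024/423 H=256/205] → run C
t=4: vr[A=1024/335 G=1024/423 H=256/205] → run H
t=5: vr[A=1024/335 G=1024/423 H=15104/5371] → run G
t=6: vr[A=1024/335 H=15104/5371] → run H
t=7: vr[A=1024/335 H=117504/26855] → run A
t=8: vr[A=2048/335 H=117504/26855] → run H
t=9: vr[A=2048/335 H=159488/26855] → run H
t=10: vr[A=2048/335 H=201472/26855] → run A
t=11: vr[A=3072/335 H=201472/26855] → run H
t=12: vr[A=3072/335] → run A
t=13: vr[A=4096/335] → run A
t=14: vr[A=1024/67] → run A
t=15: vr[A=6144/335] → run A
t=16: vr[A=7168/335] → run A
t=17: (idle)
t=18: (idle)
t=19: (idle)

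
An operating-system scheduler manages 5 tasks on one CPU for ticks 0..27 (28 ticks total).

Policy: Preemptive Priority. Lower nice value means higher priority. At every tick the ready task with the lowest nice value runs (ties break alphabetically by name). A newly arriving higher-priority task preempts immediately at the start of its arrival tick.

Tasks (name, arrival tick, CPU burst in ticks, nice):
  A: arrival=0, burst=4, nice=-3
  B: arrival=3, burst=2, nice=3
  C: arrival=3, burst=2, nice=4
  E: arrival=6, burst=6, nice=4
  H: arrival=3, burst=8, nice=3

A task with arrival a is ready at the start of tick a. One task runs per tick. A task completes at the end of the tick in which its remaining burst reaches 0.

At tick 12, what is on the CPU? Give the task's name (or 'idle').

t=0: ready={A} → run A
t=1: ready={A} → run A
t=2: ready={A} → run A
t=3: ready={A,B,C,H} → run A
t=4: ready={B,C,H} → run B
t=5: ready={B,C,H} → run B
t=6: ready={C,E,H} → run H
t=7: ready={C,E,H} → run H
t=8: ready={C,E,H} → run H
t=9: ready={C,E,H} → run H
t=10: ready={C,E,H} → run H
t=11: ready={C,E,H} → run H
t=12: ready={C,E,H} → run H
t=13: ready={C,E,H} → run H
t=14: ready={C,E} → run C
t=15: ready={C,E} → run C
t=16: ready={E} → run E
t=17: ready={E} → run E
t=18: ready={E} → run E
t=19: ready={E} → run E
t=20: ready={E} → run E
t=21: ready={E} → run E
t=22: (idle)
t=23: (idle)
t=24: (idle)
t=25: (idle)
t=26: (idle)
t=27: (idle)

running at tick 12 = H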